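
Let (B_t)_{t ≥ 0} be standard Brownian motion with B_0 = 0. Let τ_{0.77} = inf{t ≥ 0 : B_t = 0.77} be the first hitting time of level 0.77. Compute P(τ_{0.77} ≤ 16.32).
P(τ_{0.77} ≤ 16.32) = 2(1 − Φ(0.77/√16.32)) = 2(1 − Φ(0.1906)) ≈ 0.8488

By the reflection principle for standard BM, P(τ_b ≤ t) = 2 · P(B_t ≥ b). Since B_t ~ N(0, t), P(B_t ≥ 0.77) = 1 − Φ(0.77/√t) = 1 − Φ(0.77/√16.32) = 1 − Φ(0.1906) ≈ 0.42442. Doubling: P(τ_{0.77} ≤ 16.32) ≈ 2 · 0.42442 = 0.84884 ≈ 0.8488.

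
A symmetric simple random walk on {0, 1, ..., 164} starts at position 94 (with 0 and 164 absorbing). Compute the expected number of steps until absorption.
E[τ | X_0 = 94] = 6580

Let v_k = E[τ | X_0 = k]. Boundary: v_0 = v_164 = 0. Recurrence: v_k = 1 + (v_{k-1} + v_{k+1})/2 for 1 ≤ k ≤ 163. The particular solution to v_k − (v_{k-1} + v_{k+1})/2 = 1 is v_k = −k^2. Adding homogeneous solution A + B k and matching boundaries gives v_k = k (164 − k). Substituting k = 94: v_94 = 94 · 70 = 6580.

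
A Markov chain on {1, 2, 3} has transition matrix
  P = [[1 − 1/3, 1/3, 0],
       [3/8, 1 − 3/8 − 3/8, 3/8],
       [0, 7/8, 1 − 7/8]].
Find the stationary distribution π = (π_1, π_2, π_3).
π = (63/143, 56/143, 24/143)

This is a birth-death chain on three states, which satisfies detailed balance: π_1 · P_{12} = π_2 · P_{21} and π_2 · P_{23} = π_3 · P_{32}.
From π_1 · 1/3 = π_2 · 3/8: π_2/π_1 = (1/3)/(3/8) = 8/9.
From π_2 · 3/8 = π_3 · 7/8: π_3/π_2 = (3/8)/(7/8) = 3/7.
Take π_1 proportional to 1; then unnormalized π = (1, 8/9, 8/21). Normalize by dividing by the sum 143/63:
  π = (63/143, 56/143, 24/143).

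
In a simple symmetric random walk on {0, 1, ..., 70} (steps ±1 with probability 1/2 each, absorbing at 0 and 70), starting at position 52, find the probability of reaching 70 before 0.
P(hit 70 before 0) = 52/70 = 26/35

Let u_k = P(hit 70 before 0 | start at k). Then u_0 = 0, u_70 = 1, and u_k = u_{k-1}/2 + u_{k+1}/2 for 1 ≤ k ≤ 69. This harmonic recurrence is solved by u_k = k/70, giving u_52 = 52/70 = 26/35.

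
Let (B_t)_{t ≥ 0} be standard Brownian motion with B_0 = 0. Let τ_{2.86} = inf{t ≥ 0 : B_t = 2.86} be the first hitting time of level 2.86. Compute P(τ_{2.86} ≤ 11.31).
P(τ_{2.86} ≤ 11.31) = 2(1 − Φ(2.86/√11.31)) = 2(1 − Φ(0.8504)) ≈ 0.3951

By the reflection principle for standard BM, P(τ_b ≤ t) = 2 · P(B_t ≥ b). Since B_t ~ N(0, t), P(B_t ≥ 2.86) = 1 − Φ(2.86/√t) = 1 − Φ(2.86/√11.31) = 1 − Φ(0.8504) ≈ 0.19755. Doubling: P(τ_{2.86} ≤ 11.31) ≈ 2 · 0.19755 = 0.39510 ≈ 0.3951.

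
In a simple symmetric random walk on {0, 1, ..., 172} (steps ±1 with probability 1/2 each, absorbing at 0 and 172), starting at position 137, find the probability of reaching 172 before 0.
P(hit 172 before 0) = 137/172

Let u_k = P(hit 172 before 0 | start at k). Then u_0 = 0, u_172 = 1, and u_k = u_{k-1}/2 + u_{k+1}/2 for 1 ≤ k ≤ 171. This harmonic recurrence is solved by u_k = k/172, giving u_137 = 137/172.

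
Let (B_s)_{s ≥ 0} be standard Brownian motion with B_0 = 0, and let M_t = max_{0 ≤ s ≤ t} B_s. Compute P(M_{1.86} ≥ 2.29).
P(M_{1.86} ≥ 2.29) = 2·P(B_{1.86} ≥ 2.29) = 2(1 − Φ(2.29/√1.86)) ≈ 0.0931

By the reflection principle for Brownian motion, P(M_t ≥ a) = 2 · P(B_t ≥ a) for a ≥ 0. Since B_t ~ N(0, t), P(B_t ≥ 2.29) = 1 − Φ(2.29/√t) = 1 − Φ(2.29/√1.86) = 1 − Φ(1.6791). So
  P(M_{1.86} ≥ 2.29) = 2(1 − Φ(1.6791)) ≈ 0.0931.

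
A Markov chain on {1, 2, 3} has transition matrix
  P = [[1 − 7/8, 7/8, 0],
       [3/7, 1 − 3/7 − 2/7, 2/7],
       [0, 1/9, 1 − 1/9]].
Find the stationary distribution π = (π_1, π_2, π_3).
π = (24/199, 49/199, 126/199)

This is a birth-death chain on three states, which satisfies detailed balance: π_1 · P_{12} = π_2 · P_{21} and π_2 · P_{23} = π_3 · P_{32}.
From π_1 · 7/8 = π_2 · 3/7: π_2/π_1 = (7/8)/(3/7) = 49/24.
From π_2 · 2/7 = π_3 · 1/9: π_3/π_2 = (2/7)/(1/9) = 18/7.
Take π_1 proportional to 1; then unnormalized π = (1, 49/24, 21/4). Normalize by dividing by the sum 199/24:
  π = (24/199, 49/199, 126/199).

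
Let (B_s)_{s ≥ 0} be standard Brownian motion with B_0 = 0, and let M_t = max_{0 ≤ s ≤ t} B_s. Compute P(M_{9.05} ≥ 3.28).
P(M_{9.05} ≥ 3.28) = 2·P(B_{9.05} ≥ 3.28) = 2(1 − Φ(3.28/√9.05)) ≈ 0.2756

By the reflection principle for Brownian motion, P(M_t ≥ a) = 2 · P(B_t ≥ a) for a ≥ 0. Since B_t ~ N(0, t), P(B_t ≥ 3.28) = 1 − Φ(3.28/√t) = 1 − Φ(3.28/√9.05) = 1 − Φ(1.0903). So
  P(M_{9.05} ≥ 3.28) = 2(1 − Φ(1.0903)) ≈ 0.2756.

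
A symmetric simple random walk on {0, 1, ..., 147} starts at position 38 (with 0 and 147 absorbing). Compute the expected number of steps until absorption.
E[τ | X_0 = 38] = 4142

Let v_k = E[τ | X_0 = k]. Boundary: v_0 = v_147 = 0. Recurrence: v_k = 1 + (v_{k-1} + v_{k+1})/2 for 1 ≤ k ≤ 146. The particular solution to v_k − (v_{k-1} + v_{k+1})/2 = 1 is v_k = −k^2. Adding homogeneous solution A + B k and matching boundaries gives v_k = k (147 − k). Substituting k = 38: v_38 = 38 · 109 = 4142.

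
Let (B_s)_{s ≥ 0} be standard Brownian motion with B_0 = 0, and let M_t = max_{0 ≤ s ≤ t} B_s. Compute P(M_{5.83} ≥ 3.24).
P(M_{5.83} ≥ 3.24) = 2·P(B_{5.83} ≥ 3.24) = 2(1 − Φ(3.24/√5.83)) ≈ 0.1796

By the reflection principle for Brownian motion, P(M_t ≥ a) = 2 · P(B_t ≥ a) for a ≥ 0. Since B_t ~ N(0, t), P(B_t ≥ 3.24) = 1 − Φ(3.24/√t) = 1 − Φ(3.24/√5.83) = 1 − Φ(1.3419). So
  P(M_{5.83} ≥ 3.24) = 2(1 − Φ(1.3419)) ≈ 0.1796.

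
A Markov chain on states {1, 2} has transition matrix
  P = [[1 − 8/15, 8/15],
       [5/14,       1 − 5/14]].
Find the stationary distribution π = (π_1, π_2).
π_1 = 75/187, π_2 = 112/187

Solve πP = π with π_1 + π_2 = 1. From πP = π: π_1 · (1 − 8/15) + π_2 · 5/14 = π_1 ⇒ π_2 · 5/14 = π_1 · 8/15 ⇒ π_2/π_1 = (8/15)/(5/14) = 112/75. Together with π_1 + π_2 = 1:
  π_1 = (5/14)/(8/15 + 5/14) = (5/14)/(187/210) = 75/187,
  π_2 = (8/15)/(8/15 + 5/14) = (8/15)/(187/210) = 112/187.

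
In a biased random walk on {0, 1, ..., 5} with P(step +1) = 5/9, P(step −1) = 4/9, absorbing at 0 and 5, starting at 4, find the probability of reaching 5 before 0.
P(hit 5 before 0) = (1 − (4/5)^4) / (1 − (4/5)^5) = 1845/2101

Let u_k denote P(reach 5 before 0 | start at k). Boundary: u_0 = 0, u_5 = 1. Recurrence: u_k = 5/9·u_{k+1} + 4/9·u_{k-1} for 1 ≤ k ≤ 4. Try u_k = A + B·r^k with r = q/p = (4/9)/(5/9) = 4/5. Substitution satisfies the recurrence; boundary conditions give:
  u_k = (1 − r^k) / (1 − r^N) = (1 − (4/5)^4) / (1 − (4/5)^5) = 1845/2101.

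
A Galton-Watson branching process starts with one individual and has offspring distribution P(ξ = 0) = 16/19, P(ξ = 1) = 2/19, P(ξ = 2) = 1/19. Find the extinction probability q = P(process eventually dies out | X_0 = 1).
q = 1

Mean offspring μ = 0·16/19 + 1·2/19 + 2·1/19 = 4/19 ≤ 1. For μ ≤ 1 with offspring not concentrated at 1, the Galton-Watson process goes extinct almost surely, so q = 1.
(Algebraic check: The pgf is f(s) = 16/19 + 2/19·s + 1/19·s². The extinction probability q is the smallest fixed point of f in [0, 1]. Setting s = f(s):
  1/19·s² + (2/19 − 1)·s + 16/19 = 0
  1/19·s² − (16/19 + 1/19)·s + 16/19 = 0
which factors as (s − 1)·(1/19·s − 16/19) = 0, giving roots s = 1 and s = (16/19)/(1/19) = 16. Since 16 ≥ 1, the smallest root in [0, 1] is s = 1.)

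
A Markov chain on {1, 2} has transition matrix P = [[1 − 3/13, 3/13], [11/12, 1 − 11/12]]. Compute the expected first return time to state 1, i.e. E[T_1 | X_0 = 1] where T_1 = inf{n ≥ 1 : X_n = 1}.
E[T_1 | X_0 = 1] = 1/π_1 = 179/143

For an irreducible recurrent Markov chain with stationary distribution π, E[T_i | X_0 = i] = 1/π_i (Kac's formula). Here π_1 = (11/12)/(3/13 + 11/12) = (11/12)/(179/156) = 143/179, so E[T_1 | X_0 = 1] = 1/π_1 = (3/13 + 11/12)/(11/12) = (179/156)/(11/12) = 179/143.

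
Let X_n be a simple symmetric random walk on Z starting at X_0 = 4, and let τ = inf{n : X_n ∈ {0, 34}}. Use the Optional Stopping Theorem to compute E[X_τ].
E[X_τ] = 4

X_n is a martingale and τ is a bounded-mean stopping time (indeed τ is finite a.s. with bounded expectation since the walk is in a bounded region). By the OST, E[X_τ] = E[X_0] = 4. Equivalently: E[X_τ] = 34 · P(hit 34 first) + 0 · P(hit 0 first) = 34 · (4/34) = 4.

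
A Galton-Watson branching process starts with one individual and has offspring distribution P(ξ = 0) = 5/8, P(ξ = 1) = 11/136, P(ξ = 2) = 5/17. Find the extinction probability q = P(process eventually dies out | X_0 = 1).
q = 1

Mean offspring μ = 0·5/8 + 1·11/136 + 2·5/17 = 91/136 ≤ 1. For μ ≤ 1 with offspring not concentrated at 1, the Galton-Watson process goes extinct almost surely, so q = 1.
(Algebraic check: The pgf is f(s) = 5/8 + 11/136·s + 5/17·s². The extinction probability q is the smallest fixed point of f in [0, 1]. Setting s = f(s):
  5/17·s² + (11/136 − 1)·s + 5/8 = 0
  5/17·s² − (5/8 + 5/17)·s + 5/8 = 0
which factors as (s − 1)·(5/17·s − 5/8) = 0, giving roots s = 1 and s = (5/8)/(5/17) = 17/8. Since 17/8 ≥ 1, the smallest root in [0, 1] is s = 1.)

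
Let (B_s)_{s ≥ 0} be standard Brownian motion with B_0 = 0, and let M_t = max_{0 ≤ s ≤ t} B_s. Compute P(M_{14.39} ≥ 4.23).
P(M_{14.39} ≥ 4.23) = 2·P(B_{14.39} ≥ 4.23) = 2(1 − Φ(4.23/√14.39)) ≈ 0.2648

By the reflection principle for Brownian motion, P(M_t ≥ a) = 2 · P(B_t ≥ a) for a ≥ 0. Since B_t ~ N(0, t), P(B_t ≥ 4.23) = 1 − Φ(4.23/√t) = 1 − Φ(4.23/√14.39) = 1 − Φ(1.1151). So
  P(M_{14.39} ≥ 4.23) = 2(1 − Φ(1.1151)) ≈ 0.2648.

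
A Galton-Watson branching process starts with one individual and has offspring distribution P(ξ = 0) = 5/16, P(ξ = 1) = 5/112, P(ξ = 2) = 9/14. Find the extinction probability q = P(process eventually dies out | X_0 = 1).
q = 35/72

The pgf is f(s) = 5/16 + 5/112·s + 9/14·s². The extinction probability q is the smallest fixed point of f in [0, 1]. Setting s = f(s):
  9/14·s² + (5/112 − 1)·s + 5/16 = 0
  9/14·s² − (5/16 + 9/14)·s + 5/16 = 0
which factors as (s − 1)·(9/14·s − 5/16) = 0, giving roots s = 1 and s = (5/16)/(9/14) = 35/72.
Mean offspring μ = 5/112 + 2·9/14 = 149/112 > 1 (supercritical), so q < 1. The extinction probability is the smaller root: q = (5/16)/(9/14) = 35/72.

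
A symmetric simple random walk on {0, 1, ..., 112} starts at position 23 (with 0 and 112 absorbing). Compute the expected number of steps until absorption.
E[τ | X_0 = 23] = 2047

Let v_k = E[τ | X_0 = k]. Boundary: v_0 = v_112 = 0. Recurrence: v_k = 1 + (v_{k-1} + v_{k+1})/2 for 1 ≤ k ≤ 111. The particular solution to v_k − (v_{k-1} + v_{k+1})/2 = 1 is v_k = −k^2. Adding homogeneous solution A + B k and matching boundaries gives v_k = k (112 − k). Substituting k = 23: v_23 = 23 · 89 = 2047.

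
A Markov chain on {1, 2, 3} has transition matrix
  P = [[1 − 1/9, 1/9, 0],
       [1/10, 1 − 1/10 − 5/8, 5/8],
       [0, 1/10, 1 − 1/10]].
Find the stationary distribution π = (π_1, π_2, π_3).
π = (18/163, 20/163, 125/163)

This is a birth-death chain on three states, which satisfies detailed balance: π_1 · P_{12} = π_2 · P_{21} and π_2 · P_{23} = π_3 · P_{32}.
From π_1 · 1/9 = π_2 · 1/10: π_2/π_1 = (1/9)/(1/10) = 10/9.
From π_2 · 5/8 = π_3 · 1/10: π_3/π_2 = (5/8)/(1/10) = 25/4.
Take π_1 proportional to 1; then unnormalized π = (1, 10/9, 125/18). Normalize by dividing by the sum 163/18:
  π = (18/163, 20/163, 125/163).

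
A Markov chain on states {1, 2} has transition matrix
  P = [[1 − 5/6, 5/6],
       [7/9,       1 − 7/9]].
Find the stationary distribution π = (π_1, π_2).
π_1 = 14/29, π_2 = 15/29

Solve πP = π with π_1 + π_2 = 1. From πP = π: π_1 · (1 − 5/6) + π_2 · 7/9 = π_1 ⇒ π_2 · 7/9 = π_1 · 5/6 ⇒ π_2/π_1 = (5/6)/(7/9) = 15/14. Together with π_1 + π_2 = 1:
  π_1 = (7/9)/(5/6 + 7/9) = (7/9)/(29/18) = 14/29,
  π_2 = (5/6)/(5/6 + 7/9) = (5/6)/(29/18) = 15/29.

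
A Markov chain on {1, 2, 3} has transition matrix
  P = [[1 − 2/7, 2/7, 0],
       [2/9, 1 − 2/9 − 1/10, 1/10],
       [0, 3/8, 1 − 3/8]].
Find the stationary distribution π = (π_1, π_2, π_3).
π = (35/92, 45/92, 3/23)

This is a birth-death chain on three states, which satisfies detailed balance: π_1 · P_{12} = π_2 · P_{21} and π_2 · P_{23} = π_3 · P_{32}.
From π_1 · 2/7 = π_2 · 2/9: π_2/π_1 = (2/7)/(2/9) = 9/7.
From π_2 · 1/10 = π_3 · 3/8: π_3/π_2 = (1/10)/(3/8) = 4/15.
Take π_1 proportional to 1; then unnormalized π = (1, 9/7, 12/35). Normalize by dividing by the sum 92/35:
  π = (35/92, 45/92, 3/23).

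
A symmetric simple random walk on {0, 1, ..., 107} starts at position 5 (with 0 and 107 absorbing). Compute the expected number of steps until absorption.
E[τ | X_0 = 5] = 510

Let v_k = E[τ | X_0 = k]. Boundary: v_0 = v_107 = 0. Recurrence: v_k = 1 + (v_{k-1} + v_{k+1})/2 for 1 ≤ k ≤ 106. The particular solution to v_k − (v_{k-1} + v_{k+1})/2 = 1 is v_k = −k^2. Adding homogeneous solution A + B k and matching boundaries gives v_k = k (107 − k). Substituting k = 5: v_5 = 5 · 102 = 510.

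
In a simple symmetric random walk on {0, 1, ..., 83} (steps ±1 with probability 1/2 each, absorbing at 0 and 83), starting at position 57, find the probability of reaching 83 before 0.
P(hit 83 before 0) = 57/83

Let u_k = P(hit 83 before 0 | start at k). Then u_0 = 0, u_83 = 1, and u_k = u_{k-1}/2 + u_{k+1}/2 for 1 ≤ k ≤ 82. This harmonic recurrence is solved by u_k = k/83, giving u_57 = 57/83.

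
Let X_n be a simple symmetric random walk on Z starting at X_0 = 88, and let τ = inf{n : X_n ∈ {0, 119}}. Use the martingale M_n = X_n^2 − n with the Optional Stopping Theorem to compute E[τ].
E[τ] = 2728

M_n = X_n^2 − n is a martingale (since E[X_{n+1}^2 | F_n] = X_n^2 + 1). By OST (τ has finite mean in a bounded region), E[M_τ] = E[M_0] = X_0^2 − 0 = 88^2 = 7744. Also E[M_τ] = E[X_τ^2] − E[τ]. The walk exits at 0 or 119, with P(hit 119 first) = 88/119, so E[X_τ^2] = 119^2 · 88/119 + 0 = 10472. Thus E[τ] = E[X_τ^2] − E[M_τ] = 10472 − 7744 = 2728 = 88(119 − 88) = 2728.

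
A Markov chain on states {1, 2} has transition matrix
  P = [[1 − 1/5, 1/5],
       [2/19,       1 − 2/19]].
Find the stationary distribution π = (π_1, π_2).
π_1 = 10/29, π_2 = 19/29

Solve πP = π with π_1 + π_2 = 1. From πP = π: π_1 · (1 − 1/5) + π_2 · 2/19 = π_1 ⇒ π_2 · 2/19 = π_1 · 1/5 ⇒ π_2/π_1 = (1/5)/(2/19) = 19/10. Together with π_1 + π_2 = 1:
  π_1 = (2/19)/(1/5 + 2/19) = (2/19)/(29/95) = 10/29,
  π_2 = (1/5)/(1/5 + 2/19) = (1/5)/(29/95) = 19/29.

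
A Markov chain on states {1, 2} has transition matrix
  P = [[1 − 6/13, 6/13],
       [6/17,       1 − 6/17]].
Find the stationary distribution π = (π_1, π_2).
π_1 = 13/30, π_2 = 17/30

Solve πP = π with π_1 + π_2 = 1. From πP = π: π_1 · (1 − 6/13) + π_2 · 6/17 = π_1 ⇒ π_2 · 6/17 = π_1 · 6/13 ⇒ π_2/π_1 = (6/13)/(6/17) = 17/13. Together with π_1 + π_2 = 1:
  π_1 = (6/17)/(6/13 + 6/17) = (6/17)/(180/221) = 13/30,
  π_2 = (6/13)/(6/13 + 6/17) = (6/13)/(180/221) = 17/30.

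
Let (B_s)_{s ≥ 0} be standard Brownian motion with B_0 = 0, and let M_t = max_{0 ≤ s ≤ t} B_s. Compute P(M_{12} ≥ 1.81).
P(M_{12} ≥ 1.81) = 2·P(B_{12} ≥ 1.81) = 2(1 − Φ(1.81/√12)) ≈ 0.6013

By the reflection principle for Brownian motion, P(M_t ≥ a) = 2 · P(B_t ≥ a) for a ≥ 0. Since B_t ~ N(0, t), P(B_t ≥ 1.81) = 1 − Φ(1.81/√t) = 1 − Φ(1.81/√12) = 1 − Φ(0.5225). So
  P(M_{12} ≥ 1.81) = 2(1 − Φ(0.5225)) ≈ 0.6013.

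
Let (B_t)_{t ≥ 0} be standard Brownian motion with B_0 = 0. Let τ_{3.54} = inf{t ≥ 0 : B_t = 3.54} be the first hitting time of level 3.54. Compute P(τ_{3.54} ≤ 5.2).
P(τ_{3.54} ≤ 5.2) = 2(1 − Φ(3.54/√5.2)) = 2(1 − Φ(1.5524)) ≈ 0.1206

By the reflection principle for standard BM, P(τ_b ≤ t) = 2 · P(B_t ≥ b). Since B_t ~ N(0, t), P(B_t ≥ 3.54) = 1 − Φ(3.54/√t) = 1 − Φ(3.54/√5.2) = 1 − Φ(1.5524) ≈ 0.06028. Doubling: P(τ_{3.54} ≤ 5.2) ≈ 2 · 0.06028 = 0.12056 ≈ 0.1206.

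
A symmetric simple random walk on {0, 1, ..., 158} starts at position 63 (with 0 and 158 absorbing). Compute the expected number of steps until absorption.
E[τ | X_0 = 63] = 5985

Let v_k = E[τ | X_0 = k]. Boundary: v_0 = v_158 = 0. Recurrence: v_k = 1 + (v_{k-1} + v_{k+1})/2 for 1 ≤ k ≤ 157. The particular solution to v_k − (v_{k-1} + v_{k+1})/2 = 1 is v_k = −k^2. Adding homogeneous solution A + B k and matching boundaries gives v_k = k (158 − k). Substituting k = 63: v_63 = 63 · 95 = 5985.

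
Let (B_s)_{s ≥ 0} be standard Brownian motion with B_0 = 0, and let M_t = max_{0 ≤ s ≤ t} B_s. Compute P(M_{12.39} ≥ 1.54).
P(M_{12.39} ≥ 1.54) = 2·P(B_{12.39} ≥ 1.54) = 2(1 − Φ(1.54/√12.39)) ≈ 0.6617

By the reflection principle for Brownian motion, P(M_t ≥ a) = 2 · P(B_t ≥ a) for a ≥ 0. Since B_t ~ N(0, t), P(B_t ≥ 1.54) = 1 − Φ(1.54/√t) = 1 − Φ(1.54/√12.39) = 1 − Φ(0.4375). So
  P(M_{12.39} ≥ 1.54) = 2(1 − Φ(0.4375)) ≈ 0.6617.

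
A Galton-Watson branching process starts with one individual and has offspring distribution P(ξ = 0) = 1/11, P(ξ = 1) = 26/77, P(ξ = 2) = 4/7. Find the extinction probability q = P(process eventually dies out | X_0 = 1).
q = 7/44

The pgf is f(s) = 1/11 + 26/77·s + 4/7·s². The extinction probability q is the smallest fixed point of f in [0, 1]. Setting s = f(s):
  4/7·s² + (26/77 − 1)·s + 1/11 = 0
  4/7·s² − (1/11 + 4/7)·s + 1/11 = 0
which factors as (s − 1)·(4/7·s − 1/11) = 0, giving roots s = 1 and s = (1/11)/(4/7) = 7/44.
Mean offspring μ = 26/77 + 2·4/7 = 114/77 > 1 (supercritical), so q < 1. The extinction probability is the smaller root: q = (1/11)/(4/7) = 7/44.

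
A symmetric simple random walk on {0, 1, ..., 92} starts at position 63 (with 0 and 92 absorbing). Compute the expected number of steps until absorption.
E[τ | X_0 = 63] = 1827

Let v_k = E[τ | X_0 = k]. Boundary: v_0 = v_92 = 0. Recurrence: v_k = 1 + (v_{k-1} + v_{k+1})/2 for 1 ≤ k ≤ 91. The particular solution to v_k − (v_{k-1} + v_{k+1})/2 = 1 is v_k = −k^2. Adding homogeneous solution A + B k and matching boundaries gives v_k = k (92 − k). Substituting k = 63: v_63 = 63 · 29 = 1827.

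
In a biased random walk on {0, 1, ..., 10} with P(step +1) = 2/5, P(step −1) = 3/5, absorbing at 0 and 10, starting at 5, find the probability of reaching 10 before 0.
P(hit 10 before 0) = (1 − (3/2)^5) / (1 − (3/2)^10) = 32/275

Let u_k denote P(reach 10 before 0 | start at k). Boundary: u_0 = 0, u_10 = 1. Recurrence: u_k = 2/5·u_{k+1} + 3/5·u_{k-1} for 1 ≤ k ≤ 9. Try u_k = A + B·r^k with r = q/p = (3/5)/(2/5) = 3/2. Substitution satisfies the recurrence; boundary conditions give:
  u_k = (1 − r^k) / (1 − r^N) = (1 − (3/2)^5) / (1 − (3/2)^10) = 32/275.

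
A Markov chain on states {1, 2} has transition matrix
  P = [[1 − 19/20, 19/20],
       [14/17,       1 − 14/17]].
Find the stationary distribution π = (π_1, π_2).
π_1 = 280/603, π_2 = 323/603

Solve πP = π with π_1 + π_2 = 1. From πP = π: π_1 · (1 − 19/20) + π_2 · 14/17 = π_1 ⇒ π_2 · 14/17 = π_1 · 19/20 ⇒ π_2/π_1 = (19/20)/(14/17) = 323/280. Together with π_1 + π_2 = 1:
  π_1 = (14/17)/(19/20 + 14/17) = (14/17)/(603/340) = 280/603,
  π_2 = (19/20)/(19/20 + 14/17) = (19/20)/(603/340) = 323/603.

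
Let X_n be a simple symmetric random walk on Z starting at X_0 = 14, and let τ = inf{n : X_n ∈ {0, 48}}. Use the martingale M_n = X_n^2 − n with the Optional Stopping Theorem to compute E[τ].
E[τ] = 476

M_n = X_n^2 − n is a martingale (since E[X_{n+1}^2 | F_n] = X_n^2 + 1). By OST (τ has finite mean in a bounded region), E[M_τ] = E[M_0] = X_0^2 − 0 = 14^2 = 196. Also E[M_τ] = E[X_τ^2] − E[τ]. The walk exits at 0 or 48, with P(hit 48 first) = 14/48, so E[X_τ^2] = 48^2 · 14/48 + 0 = 672. Thus E[τ] = E[X_τ^2] − E[M_τ] = 672 − 196 = 476 = 14(48 − 14) = 476.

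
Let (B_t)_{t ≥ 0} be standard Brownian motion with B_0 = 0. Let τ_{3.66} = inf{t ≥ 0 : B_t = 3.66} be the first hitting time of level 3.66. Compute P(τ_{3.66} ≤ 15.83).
P(τ_{3.66} ≤ 15.83) = 2(1 − Φ(3.66/√15.83)) = 2(1 − Φ(0.9199)) ≈ 0.3576

By the reflection principle for standard BM, P(τ_b ≤ t) = 2 · P(B_t ≥ b). Since B_t ~ N(0, t), P(B_t ≥ 3.66) = 1 − Φ(3.66/√t) = 1 − Φ(3.66/√15.83) = 1 − Φ(0.9199) ≈ 0.17881. Doubling: P(τ_{3.66} ≤ 15.83) ≈ 2 · 0.17881 = 0.35762 ≈ 0.3576.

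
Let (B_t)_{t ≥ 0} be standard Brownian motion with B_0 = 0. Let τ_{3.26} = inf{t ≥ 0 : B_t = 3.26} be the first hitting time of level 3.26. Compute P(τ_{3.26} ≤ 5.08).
P(τ_{3.26} ≤ 5.08) = 2(1 − Φ(3.26/√5.08)) = 2(1 − Φ(1.4464)) ≈ 0.1481

By the reflection principle for standard BM, P(τ_b ≤ t) = 2 · P(B_t ≥ b). Since B_t ~ N(0, t), P(B_t ≥ 3.26) = 1 − Φ(3.26/√t) = 1 − Φ(3.26/√5.08) = 1 − Φ(1.4464) ≈ 0.07403. Doubling: P(τ_{3.26} ≤ 5.08) ≈ 2 · 0.07403 = 0.14806 ≈ 0.1481.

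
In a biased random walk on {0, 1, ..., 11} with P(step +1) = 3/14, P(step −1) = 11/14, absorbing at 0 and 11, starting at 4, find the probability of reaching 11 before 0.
P(hit 11 before 0) = (1 − (11/3)^4) / (1 − (11/3)^11) = 3980340/35663936683

Let u_k denote P(reach 11 before 0 | start at k). Boundary: u_0 = 0, u_11 = 1. Recurrence: u_k = 3/14·u_{k+1} + 11/14·u_{k-1} for 1 ≤ k ≤ 10. Try u_k = A + B·r^k with r = q/p = (11/14)/(3/14) = 11/3. Substitution satisfies the recurrence; boundary conditions give:
  u_k = (1 − r^k) / (1 − r^N) = (1 − (11/3)^4) / (1 − (11/3)^11) = 3980340/35663936683.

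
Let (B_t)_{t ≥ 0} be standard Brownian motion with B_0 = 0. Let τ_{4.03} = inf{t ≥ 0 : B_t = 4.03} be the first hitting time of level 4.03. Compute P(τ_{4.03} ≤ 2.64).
P(τ_{4.03} ≤ 2.64) = 2(1 − Φ(4.03/√2.64)) = 2(1 − Φ(2.4803)) ≈ 0.0131

By the reflection principle for standard BM, P(τ_b ≤ t) = 2 · P(B_t ≥ b). Since B_t ~ N(0, t), P(B_t ≥ 4.03) = 1 − Φ(4.03/√t) = 1 − Φ(4.03/√2.64) = 1 − Φ(2.4803) ≈ 0.00656. Doubling: P(τ_{4.03} ≤ 2.64) ≈ 2 · 0.00656 = 0.01312 ≈ 0.0131.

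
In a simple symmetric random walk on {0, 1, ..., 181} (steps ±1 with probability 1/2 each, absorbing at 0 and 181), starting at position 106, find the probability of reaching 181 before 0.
P(hit 181 before 0) = 106/181

Let u_k = P(hit 181 before 0 | start at k). Then u_0 = 0, u_181 = 1, and u_k = u_{k-1}/2 + u_{k+1}/2 for 1 ≤ k ≤ 180. This harmonic recurrence is solved by u_k = k/181, giving u_106 = 106/181.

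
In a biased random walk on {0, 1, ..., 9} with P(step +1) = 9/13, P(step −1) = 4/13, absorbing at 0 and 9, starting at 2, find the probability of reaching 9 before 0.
P(hit 9 before 0) = (1 − (4/9)^2) / (1 − (4/9)^9) = 62178597/77431669

Let u_k denote P(reach 9 before 0 | start at k). Boundary: u_0 = 0, u_9 = 1. Recurrence: u_k = 9/13·u_{k+1} + 4/13·u_{k-1} for 1 ≤ k ≤ 8. Try u_k = A + B·r^k with r = q/p = (4/13)/(9/13) = 4/9. Substitution satisfies the recurrence; boundary conditions give:
  u_k = (1 − r^k) / (1 − r^N) = (1 − (4/9)^2) / (1 − (4/9)^9) = 62178597/77431669.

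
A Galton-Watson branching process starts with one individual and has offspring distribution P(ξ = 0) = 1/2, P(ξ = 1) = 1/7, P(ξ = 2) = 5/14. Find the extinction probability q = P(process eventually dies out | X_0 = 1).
q = 1

Mean offspring μ = 0·1/2 + 1·1/7 + 2·5/14 = 6/7 ≤ 1. For μ ≤ 1 with offspring not concentrated at 1, the Galton-Watson process goes extinct almost surely, so q = 1.
(Algebraic check: The pgf is f(s) = 1/2 + 1/7·s + 5/14·s². The extinction probability q is the smallest fixed point of f in [0, 1]. Setting s = f(s):
  5/14·s² + (1/7 − 1)·s + 1/2 = 0
  5/14·s² − (1/2 + 5/14)·s + 1/2 = 0
which factors as (s − 1)·(5/14·s − 1/2) = 0, giving roots s = 1 and s = (1/2)/(5/14) = 7/5. Since 7/5 ≥ 1, the smallest root in [0, 1] is s = 1.)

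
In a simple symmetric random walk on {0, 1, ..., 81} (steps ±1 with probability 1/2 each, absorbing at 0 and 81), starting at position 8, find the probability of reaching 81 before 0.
P(hit 81 before 0) = 8/81

Let u_k = P(hit 81 before 0 | start at k). Then u_0 = 0, u_81 = 1, and u_k = u_{k-1}/2 + u_{k+1}/2 for 1 ≤ k ≤ 80. This harmonic recurrence is solved by u_k = k/81, giving u_8 = 8/81.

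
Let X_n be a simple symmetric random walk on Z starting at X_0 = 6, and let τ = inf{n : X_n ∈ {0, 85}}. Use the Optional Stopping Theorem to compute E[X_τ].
E[X_τ] = 6

X_n is a martingale and τ is a bounded-mean stopping time (indeed τ is finite a.s. with bounded expectation since the walk is in a bounded region). By the OST, E[X_τ] = E[X_0] = 6. Equivalently: E[X_τ] = 85 · P(hit 85 first) + 0 · P(hit 0 first) = 85 · (6/85) = 6.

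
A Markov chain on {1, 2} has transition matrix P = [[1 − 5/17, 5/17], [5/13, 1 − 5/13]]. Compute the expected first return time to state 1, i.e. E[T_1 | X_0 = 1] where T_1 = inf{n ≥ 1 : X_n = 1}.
E[T_1 | X_0 = 1] = 1/π_1 = 30/17

For an irreducible recurrent Markov chain with stationary distribution π, E[T_i | X_0 = i] = 1/π_i (Kac's formula). Here π_1 = (5/13)/(5/17 + 5/13) = (5/13)/(150/221) = 17/30, so E[T_1 | X_0 = 1] = 1/π_1 = (5/17 + 5/13)/(5/13) = (150/221)/(5/13) = 30/17.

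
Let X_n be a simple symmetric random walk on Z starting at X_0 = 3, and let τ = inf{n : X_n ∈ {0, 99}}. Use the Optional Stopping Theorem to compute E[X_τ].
E[X_τ] = 3

X_n is a martingale and τ is a bounded-mean stopping time (indeed τ is finite a.s. with bounded expectation since the walk is in a bounded region). By the OST, E[X_τ] = E[X_0] = 3. Equivalently: E[X_τ] = 99 · P(hit 99 first) + 0 · P(hit 0 first) = 99 · (3/99) = 3.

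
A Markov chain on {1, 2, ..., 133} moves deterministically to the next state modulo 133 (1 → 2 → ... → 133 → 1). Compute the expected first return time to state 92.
E[T_92 | X_0 = 92] = 133

The chain cycles deterministically, so starting at state 92 it returns in exactly 133 steps. Equivalently, the stationary distribution is uniform π_j = 1/133 for every state j, so by Kac's formula E[T_92] = 1/π_92 = 133.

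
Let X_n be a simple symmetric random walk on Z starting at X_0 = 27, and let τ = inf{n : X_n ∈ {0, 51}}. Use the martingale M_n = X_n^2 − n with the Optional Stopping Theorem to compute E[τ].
E[τ] = 648

M_n = X_n^2 − n is a martingale (since E[X_{n+1}^2 | F_n] = X_n^2 + 1). By OST (τ has finite mean in a bounded region), E[M_τ] = E[M_0] = X_0^2 − 0 = 27^2 = 729. Also E[M_τ] = E[X_τ^2] − E[τ]. The walk exits at 0 or 51, with P(hit 51 first) = 27/51, so E[X_τ^2] = 51^2 · 27/51 + 0 = 1377. Thus E[τ] = E[X_τ^2] − E[M_τ] = 1377 − 729 = 648 = 27(51 − 27) = 648.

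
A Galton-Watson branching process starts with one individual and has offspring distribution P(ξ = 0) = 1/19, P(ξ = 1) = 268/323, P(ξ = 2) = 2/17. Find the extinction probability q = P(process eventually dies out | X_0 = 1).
q = 17/38

The pgf is f(s) = 1/19 + 268/323·s + 2/17·s². The extinction probability q is the smallest fixed point of f in [0, 1]. Setting s = f(s):
  2/17·s² + (268/323 − 1)·s + 1/19 = 0
  2/17·s² − (1/19 + 2/17)·s + 1/19 = 0
which factors as (s − 1)·(2/17·s − 1/19) = 0, giving roots s = 1 and s = (1/19)/(2/17) = 17/38.
Mean offspring μ = 268/323 + 2·2/17 = 344/323 > 1 (supercritical), so q < 1. The extinction probability is the smaller root: q = (1/19)/(2/17) = 17/38.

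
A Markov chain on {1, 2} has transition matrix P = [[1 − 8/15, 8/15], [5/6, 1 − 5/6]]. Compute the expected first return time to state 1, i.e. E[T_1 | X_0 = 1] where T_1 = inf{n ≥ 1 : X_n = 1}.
E[T_1 | X_0 = 1] = 1/π_1 = 41/25

For an irreducible recurrent Markov chain with stationary distribution π, E[T_i | X_0 = i] = 1/π_i (Kac's formula). Here π_1 = (5/6)/(8/15 + 5/6) = (5/6)/(41/30) = 25/41, so E[T_1 | X_0 = 1] = 1/π_1 = (8/15 + 5/6)/(5/6) = (41/30)/(5/6) = 41/25.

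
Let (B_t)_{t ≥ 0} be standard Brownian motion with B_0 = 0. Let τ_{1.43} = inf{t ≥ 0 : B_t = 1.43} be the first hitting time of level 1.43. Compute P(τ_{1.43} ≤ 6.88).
P(τ_{1.43} ≤ 6.88) = 2(1 − Φ(1.43/√6.88)) = 2(1 − Φ(0.5452)) ≈ 0.5856

By the reflection principle for standard BM, P(τ_b ≤ t) = 2 · P(B_t ≥ b). Since B_t ~ N(0, t), P(B_t ≥ 1.43) = 1 − Φ(1.43/√t) = 1 − Φ(1.43/√6.88) = 1 − Φ(0.5452) ≈ 0.29281. Doubling: P(τ_{1.43} ≤ 6.88) ≈ 2 · 0.29281 = 0.58562 ≈ 0.5856.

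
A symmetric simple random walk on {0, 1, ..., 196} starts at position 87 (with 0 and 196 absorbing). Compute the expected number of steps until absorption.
E[τ | X_0 = 87] = 9483

Let v_k = E[τ | X_0 = k]. Boundary: v_0 = v_196 = 0. Recurrence: v_k = 1 + (v_{k-1} + v_{k+1})/2 for 1 ≤ k ≤ 195. The particular solution to v_k − (v_{k-1} + v_{k+1})/2 = 1 is v_k = −k^2. Adding homogeneous solution A + B k and matching boundaries gives v_k = k (196 − k). Substituting k = 87: v_87 = 87 · 109 = 9483.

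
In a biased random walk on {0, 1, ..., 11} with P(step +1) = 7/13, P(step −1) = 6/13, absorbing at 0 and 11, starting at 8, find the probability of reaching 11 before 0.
P(hit 11 before 0) = (1 − (6/7)^8) / (1 − (6/7)^11) = 1401218455/1614529687

Let u_k denote P(reach 11 before 0 | start at k). Boundary: u_0 = 0, u_11 = 1. Recurrence: u_k = 7/13·u_{k+1} + 6/13·u_{k-1} for 1 ≤ k ≤ 10. Try u_k = A + B·r^k with r = q/p = (6/13)/(7/13) = 6/7. Substitution satisfies the recurrence; boundary conditions give:
  u_k = (1 − r^k) / (1 − r^N) = (1 − (6/7)^8) / (1 − (6/7)^11) = 1401218455/1614529687.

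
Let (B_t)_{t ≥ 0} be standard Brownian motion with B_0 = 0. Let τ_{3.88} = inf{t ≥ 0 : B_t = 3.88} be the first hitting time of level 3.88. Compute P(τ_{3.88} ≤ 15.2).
P(τ_{3.88} ≤ 15.2) = 2(1 − Φ(3.88/√15.2)) = 2(1 − Φ(0.9952)) ≈ 0.3196

By the reflection principle for standard BM, P(τ_b ≤ t) = 2 · P(B_t ≥ b). Since B_t ~ N(0, t), P(B_t ≥ 3.88) = 1 − Φ(3.88/√t) = 1 − Φ(3.88/√15.2) = 1 − Φ(0.9952) ≈ 0.15982. Doubling: P(τ_{3.88} ≤ 15.2) ≈ 2 · 0.15982 = 0.31964 ≈ 0.3196.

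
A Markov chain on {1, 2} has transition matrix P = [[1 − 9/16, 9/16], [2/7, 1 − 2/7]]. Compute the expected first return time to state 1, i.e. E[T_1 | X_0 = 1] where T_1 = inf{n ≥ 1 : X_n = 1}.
E[T_1 | X_0 = 1] = 1/π_1 = 95/32

For an irreducible recurrent Markov chain with stationary distribution π, E[T_i | X_0 = i] = 1/π_i (Kac's formula). Here π_1 = (2/7)/(9/16 + 2/7) = (2/7)/(95/112) = 32/95, so E[T_1 | X_0 = 1] = 1/π_1 = (9/16 + 2/7)/(2/7) = (95/112)/(2/7) = 95/32.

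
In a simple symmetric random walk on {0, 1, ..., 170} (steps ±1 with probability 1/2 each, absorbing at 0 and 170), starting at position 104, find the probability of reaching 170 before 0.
P(hit 170 before 0) = 104/170 = 52/85

Let u_k = P(hit 170 before 0 | start at k). Then u_0 = 0, u_170 = 1, and u_k = u_{k-1}/2 + u_{k+1}/2 for 1 ≤ k ≤ 169. This harmonic recurrence is solved by u_k = k/170, giving u_104 = 104/170 = 52/85.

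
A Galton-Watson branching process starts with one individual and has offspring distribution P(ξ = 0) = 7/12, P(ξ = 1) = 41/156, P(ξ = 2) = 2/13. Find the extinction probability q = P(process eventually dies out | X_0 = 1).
q = 1

Mean offspring μ = 0·7/12 + 1·41/156 + 2·2/13 = 89/156 ≤ 1. For μ ≤ 1 with offspring not concentrated at 1, the Galton-Watson process goes extinct almost surely, so q = 1.
(Algebraic check: The pgf is f(s) = 7/12 + 41/156·s + 2/13·s². The extinction probability q is the smallest fixed point of f in [0, 1]. Setting s = f(s):
  2/13·s² + (41/156 − 1)·s + 7/12 = 0
  2/13·s² − (7/12 + 2/13)·s + 7/12 = 0
which factors as (s − 1)·(2/13·s − 7/12) = 0, giving roots s = 1 and s = (7/12)/(2/13) = 91/24. Since 91/24 ≥ 1, the smallest root in [0, 1] is s = 1.)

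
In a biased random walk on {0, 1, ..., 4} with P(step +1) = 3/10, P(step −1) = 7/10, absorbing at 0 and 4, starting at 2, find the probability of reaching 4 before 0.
P(hit 4 before 0) = (1 − (7/3)^2) / (1 − (7/3)^4) = 9/58

Let u_k denote P(reach 4 before 0 | start at k). Boundary: u_0 = 0, u_4 = 1. Recurrence: u_k = 3/10·u_{k+1} + 7/10·u_{k-1} for 1 ≤ k ≤ 3. Try u_k = A + B·r^k with r = q/p = (7/10)/(3/10) = 7/3. Substitution satisfies the recurrence; boundary conditions give:
  u_k = (1 − r^k) / (1 − r^N) = (1 − (7/3)^2) / (1 − (7/3)^4) = 9/58.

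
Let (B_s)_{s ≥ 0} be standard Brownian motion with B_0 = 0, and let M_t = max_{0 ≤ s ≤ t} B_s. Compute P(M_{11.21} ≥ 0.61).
P(M_{11.21} ≥ 0.61) = 2·P(B_{11.21} ≥ 0.61) = 2(1 − Φ(0.61/√11.21)) ≈ 0.8554

By the reflection principle for Brownian motion, P(M_t ≥ a) = 2 · P(B_t ≥ a) for a ≥ 0. Since B_t ~ N(0, t), P(B_t ≥ 0.61) = 1 − Φ(0.61/√t) = 1 − Φ(0.61/√11.21) = 1 − Φ(0.1822). So
  P(M_{11.21} ≥ 0.61) = 2(1 − Φ(0.1822)) ≈ 0.8554.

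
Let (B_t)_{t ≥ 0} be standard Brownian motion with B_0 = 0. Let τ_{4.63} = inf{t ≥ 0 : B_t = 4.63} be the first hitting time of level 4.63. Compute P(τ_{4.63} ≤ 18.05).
P(τ_{4.63} ≤ 18.05) = 2(1 − Φ(4.63/√18.05)) = 2(1 − Φ(1.0898)) ≈ 0.2758

By the reflection principle for standard BM, P(τ_b ≤ t) = 2 · P(B_t ≥ b). Since B_t ~ N(0, t), P(B_t ≥ 4.63) = 1 − Φ(4.63/√t) = 1 − Φ(4.63/√18.05) = 1 − Φ(1.0898) ≈ 0.13790. Doubling: P(τ_{4.63} ≤ 18.05) ≈ 2 · 0.13790 = 0.27580 ≈ 0.2758.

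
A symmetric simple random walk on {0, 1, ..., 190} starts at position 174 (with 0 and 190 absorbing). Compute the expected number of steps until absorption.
E[τ | X_0 = 174] = 2784

Let v_k = E[τ | X_0 = k]. Boundary: v_0 = v_190 = 0. Recurrence: v_k = 1 + (v_{k-1} + v_{k+1})/2 for 1 ≤ k ≤ 189. The particular solution to v_k − (v_{k-1} + v_{k+1})/2 = 1 is v_k = −k^2. Adding homogeneous solution A + B k and matching boundaries gives v_k = k (190 − k). Substituting k = 174: v_174 = 174 · 16 = 2784.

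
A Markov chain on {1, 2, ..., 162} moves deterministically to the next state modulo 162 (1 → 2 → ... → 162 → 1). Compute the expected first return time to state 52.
E[T_52 | X_0 = 52] = 162

The chain cycles deterministically, so starting at state 52 it returns in exactly 162 steps. Equivalently, the stationary distribution is uniform π_j = 1/162 for every state j, so by Kac's formula E[T_52] = 1/π_52 = 162.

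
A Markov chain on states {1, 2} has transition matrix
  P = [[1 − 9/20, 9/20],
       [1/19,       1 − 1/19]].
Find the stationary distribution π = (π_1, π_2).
π_1 = 20/191, π_2 = 171/191

Solve πP = π with π_1 + π_2 = 1. From πP = π: π_1 · (1 − 9/20) + π_2 · 1/19 = π_1 ⇒ π_2 · 1/19 = π_1 · 9/20 ⇒ π_2/π_1 = (9/20)/(1/19) = 171/20. Together with π_1 + π_2 = 1:
  π_1 = (1/19)/(9/20 + 1/19) = (1/19)/(191/380) = 20/191,
  π_2 = (9/20)/(9/20 + 1/19) = (9/20)/(191/380) = 171/191.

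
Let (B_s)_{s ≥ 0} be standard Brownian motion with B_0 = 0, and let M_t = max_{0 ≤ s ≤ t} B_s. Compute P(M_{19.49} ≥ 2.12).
P(M_{19.49} ≥ 2.12) = 2·P(B_{19.49} ≥ 2.12) = 2(1 − Φ(2.12/√19.49)) ≈ 0.6311

By the reflection principle for Brownian motion, P(M_t ≥ a) = 2 · P(B_t ≥ a) for a ≥ 0. Since B_t ~ N(0, t), P(B_t ≥ 2.12) = 1 − Φ(2.12/√t) = 1 − Φ(2.12/√19.49) = 1 − Φ(0.4802). So
  P(M_{19.49} ≥ 2.12) = 2(1 − Φ(0.4802)) ≈ 0.6311.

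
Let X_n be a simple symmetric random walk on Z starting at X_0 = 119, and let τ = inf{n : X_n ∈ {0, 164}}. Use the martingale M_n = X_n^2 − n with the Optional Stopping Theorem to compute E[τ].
E[τ] = 5355

M_n = X_n^2 − n is a martingale (since E[X_{n+1}^2 | F_n] = X_n^2 + 1). By OST (τ has finite mean in a bounded region), E[M_τ] = E[M_0] = X_0^2 − 0 = 119^2 = 14161. Also E[M_τ] = E[X_τ^2] − E[τ]. The walk exits at 0 or 164, with P(hit 164 first) = 119/164, so E[X_τ^2] = 164^2 · 119/164 + 0 = 19516. Thus E[τ] = E[X_τ^2] − E[M_τ] = 19516 − 14161 = 5355 = 119(164 − 119) = 5355.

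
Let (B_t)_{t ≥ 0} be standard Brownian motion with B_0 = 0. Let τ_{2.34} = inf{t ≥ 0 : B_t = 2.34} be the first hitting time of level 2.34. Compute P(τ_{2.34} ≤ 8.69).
P(τ_{2.34} ≤ 8.69) = 2(1 − Φ(2.34/√8.69)) = 2(1 − Φ(0.7938)) ≈ 0.4273

By the reflection principle for standard BM, P(τ_b ≤ t) = 2 · P(B_t ≥ b). Since B_t ~ N(0, t), P(B_t ≥ 2.34) = 1 − Φ(2.34/√t) = 1 − Φ(2.34/√8.69) = 1 − Φ(0.7938) ≈ 0.21366. Doubling: P(τ_{2.34} ≤ 8.69) ≈ 2 · 0.21366 = 0.42732 ≈ 0.4273.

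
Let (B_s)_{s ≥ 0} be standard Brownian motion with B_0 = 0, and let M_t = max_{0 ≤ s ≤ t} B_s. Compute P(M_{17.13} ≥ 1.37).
P(M_{17.13} ≥ 1.37) = 2·P(B_{17.13} ≥ 1.37) = 2(1 − Φ(1.37/√17.13)) ≈ 0.7406

By the reflection principle for Brownian motion, P(M_t ≥ a) = 2 · P(B_t ≥ a) for a ≥ 0. Since B_t ~ N(0, t), P(B_t ≥ 1.37) = 1 − Φ(1.37/√t) = 1 − Φ(1.37/√17.13) = 1 − Φ(0.3310). So
  P(M_{17.13} ≥ 1.37) = 2(1 − Φ(0.3310)) ≈ 0.7406.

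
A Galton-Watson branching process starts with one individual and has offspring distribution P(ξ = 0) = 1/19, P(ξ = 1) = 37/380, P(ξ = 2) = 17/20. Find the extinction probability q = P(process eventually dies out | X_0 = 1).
q = 20/323

The pgf is f(s) = 1/19 + 37/380·s + 17/20·s². The extinction probability q is the smallest fixed point of f in [0, 1]. Setting s = f(s):
  17/20·s² + (37/380 − 1)·s + 1/19 = 0
  17/20·s² − (1/19 + 17/20)·s + 1/19 = 0
which factors as (s − 1)·(17/20·s − 1/19) = 0, giving roots s = 1 and s = (1/19)/(17/20) = 20/323.
Mean offspring μ = 37/380 + 2·17/20 = 683/380 > 1 (supercritical), so q < 1. The extinction probability is the smaller root: q = (1/19)/(17/20) = 20/323.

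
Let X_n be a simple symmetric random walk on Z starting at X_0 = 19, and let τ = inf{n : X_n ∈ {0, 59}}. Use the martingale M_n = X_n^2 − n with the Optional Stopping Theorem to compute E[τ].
E[τ] = 760

M_n = X_n^2 − n is a martingale (since E[X_{n+1}^2 | F_n] = X_n^2 + 1). By OST (τ has finite mean in a bounded region), E[M_τ] = E[M_0] = X_0^2 − 0 = 19^2 = 361. Also E[M_τ] = E[X_τ^2] − E[τ]. The walk exits at 0 or 59, with P(hit 59 first) = 19/59, so E[X_τ^2] = 59^2 · 19/59 + 0 = 1121. Thus E[τ] = E[X_τ^2] − E[M_τ] = 1121 − 361 = 760 = 19(59 − 19) = 760.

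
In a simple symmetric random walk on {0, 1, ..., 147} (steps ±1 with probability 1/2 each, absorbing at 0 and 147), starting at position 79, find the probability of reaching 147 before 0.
P(hit 147 before 0) = 79/147

Let u_k = P(hit 147 before 0 | start at k). Then u_0 = 0, u_147 = 1, and u_k = u_{k-1}/2 + u_{k+1}/2 for 1 ≤ k ≤ 146. This harmonic recurrence is solved by u_k = k/147, giving u_79 = 79/147.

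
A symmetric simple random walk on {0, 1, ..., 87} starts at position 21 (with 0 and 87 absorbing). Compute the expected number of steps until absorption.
E[τ | X_0 = 21] = 1386

Let v_k = E[τ | X_0 = k]. Boundary: v_0 = v_87 = 0. Recurrence: v_k = 1 + (v_{k-1} + v_{k+1})/2 for 1 ≤ k ≤ 86. The particular solution to v_k − (v_{k-1} + v_{k+1})/2 = 1 is v_k = −k^2. Adding homogeneous solution A + B k and matching boundaries gives v_k = k (87 − k). Substituting k = 21: v_21 = 21 · 66 = 1386.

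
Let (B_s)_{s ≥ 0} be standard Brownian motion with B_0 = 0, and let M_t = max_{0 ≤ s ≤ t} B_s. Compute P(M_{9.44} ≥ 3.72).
P(M_{9.44} ≥ 3.72) = 2·P(B_{9.44} ≥ 3.72) = 2(1 − Φ(3.72/√9.44)) ≈ 0.2260

By the reflection principle for Brownian motion, P(M_t ≥ a) = 2 · P(B_t ≥ a) for a ≥ 0. Since B_t ~ N(0, t), P(B_t ≥ 3.72) = 1 − Φ(3.72/√t) = 1 − Φ(3.72/√9.44) = 1 − Φ(1.2108). So
  P(M_{9.44} ≥ 3.72) = 2(1 − Φ(1.2108)) ≈ 0.2260.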